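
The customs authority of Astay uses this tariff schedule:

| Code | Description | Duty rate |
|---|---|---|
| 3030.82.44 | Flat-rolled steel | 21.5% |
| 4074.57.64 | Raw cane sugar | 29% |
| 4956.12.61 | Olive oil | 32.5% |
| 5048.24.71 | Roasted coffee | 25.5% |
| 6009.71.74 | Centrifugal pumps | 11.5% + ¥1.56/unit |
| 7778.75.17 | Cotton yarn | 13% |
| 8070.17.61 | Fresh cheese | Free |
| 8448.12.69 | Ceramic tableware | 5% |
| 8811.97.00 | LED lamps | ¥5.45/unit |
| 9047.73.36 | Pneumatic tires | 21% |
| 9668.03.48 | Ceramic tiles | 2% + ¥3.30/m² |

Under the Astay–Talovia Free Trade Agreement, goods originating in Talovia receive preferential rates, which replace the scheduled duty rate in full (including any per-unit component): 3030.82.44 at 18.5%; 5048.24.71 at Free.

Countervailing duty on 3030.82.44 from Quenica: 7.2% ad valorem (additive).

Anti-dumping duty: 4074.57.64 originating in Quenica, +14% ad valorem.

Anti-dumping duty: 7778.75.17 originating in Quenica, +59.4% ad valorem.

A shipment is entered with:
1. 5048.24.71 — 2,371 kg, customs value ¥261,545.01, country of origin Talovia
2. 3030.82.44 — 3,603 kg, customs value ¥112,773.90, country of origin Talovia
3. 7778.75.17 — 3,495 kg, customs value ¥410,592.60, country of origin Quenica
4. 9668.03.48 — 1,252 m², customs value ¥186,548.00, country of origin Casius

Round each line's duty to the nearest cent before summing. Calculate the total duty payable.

Line 1 (5048.24.71, Talovia, 2,371 kg, ¥261,545.01):
Base rate for 5048.24.71 is 25.5%.
Origin Talovia qualifies under the Astay–Talovia agreement and 5048.24.71 is covered: preferential rate Free applies instead.
Duty = ¥261,545.01 × 0% = ¥0.00.
Line 2 (3030.82.44, Talovia, 3,603 kg, ¥112,773.90):
Base rate for 3030.82.44 is 21.5%.
Origin Talovia qualifies under the Astay–Talovia agreement and 3030.82.44 is covered: preferential rate 18.5% applies instead.
The additional-duty order on 3030.82.44 targets Quenica, not Talovia; it does not apply.
Duty = ¥112,773.90 × 18.5% = ¥20,863.17.
Line 3 (7778.75.17, Quenica, 3,495 kg, ¥410,592.60):
Base rate for 7778.75.17 is 13%.
Additional duty on 7778.75.17 from Quenica: +59.4%. Applied ad valorem rate: 13% + 59.4% = 72.4%.
Duty = ¥410,592.60 × 72.4% = ¥297,269.04.
Line 4 (9668.03.48, Casius, 1,252 m², ¥186,548.00):
Base rate for 9668.03.48 is 2% + ¥3.30/m².
Duty = ¥186,548.00 × 2% + 1,252 × ¥3.30 = ¥7,862.56.
Total = ¥0.00 + ¥20,863.17 + ¥297,269.04 + ¥7,862.56 = ¥325,994.77.

¥325,994.77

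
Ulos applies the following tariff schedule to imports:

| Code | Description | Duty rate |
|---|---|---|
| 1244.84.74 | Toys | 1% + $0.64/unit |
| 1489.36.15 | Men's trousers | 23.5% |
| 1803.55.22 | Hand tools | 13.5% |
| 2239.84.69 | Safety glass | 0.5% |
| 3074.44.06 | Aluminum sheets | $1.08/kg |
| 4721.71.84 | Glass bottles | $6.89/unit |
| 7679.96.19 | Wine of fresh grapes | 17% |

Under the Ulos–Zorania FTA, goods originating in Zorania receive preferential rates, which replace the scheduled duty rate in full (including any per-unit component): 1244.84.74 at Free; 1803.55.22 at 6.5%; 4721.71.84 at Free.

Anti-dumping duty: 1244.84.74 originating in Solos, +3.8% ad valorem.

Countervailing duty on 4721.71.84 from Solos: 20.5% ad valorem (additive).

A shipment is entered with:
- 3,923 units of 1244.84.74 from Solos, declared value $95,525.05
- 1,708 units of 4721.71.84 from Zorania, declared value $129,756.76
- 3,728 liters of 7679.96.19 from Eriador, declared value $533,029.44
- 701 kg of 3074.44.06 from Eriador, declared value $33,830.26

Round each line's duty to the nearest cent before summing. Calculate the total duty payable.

Line 1 (1244.84.74, Solos, 3,923 units, $95,525.05):
Base rate for 1244.84.74 is 1% + $0.64/unit.
1244.84.74 has an FTA preferential rate, but origin Solos is not Zorania; base rate stands.
Additional duty on 1244.84.74 from Solos: +3.8%. Applied ad valorem rate: 1% + 3.8% = 4.8%.
Duty = $95,525.05 × 4.8% + 3,923 × $0.64 = $7,095.92.
Line 2 (4721.71.84, Zorania, 1,708 units, $129,756.76):
Base rate for 4721.71.84 is $6.89/unit.
Origin Zorania qualifies under the Ulos–Zorania agreement and 4721.71.84 is covered: preferential rate Free applies instead.
The additional-duty order on 4721.71.84 targets Solos, not Zorania; it does not apply.
Duty = $129,756.76 × 0% = $0.00.
Line 3 (7679.96.19, Eriador, 3,728 liters, $533,029.44):
Base rate for 7679.96.19 is 17%.
Duty = $533,029.44 × 17% = $90,615.00.
Line 4 (3074.44.06, Eriador, 701 kg, $33,830.26):
Base rate for 3074.44.06 is $1.08/kg.
Duty = 701 × $1.08 = $757.08.
Total = $7,095.92 + $0.00 + $90,615.00 + $757.08 = $98,468.00.

$98,468.00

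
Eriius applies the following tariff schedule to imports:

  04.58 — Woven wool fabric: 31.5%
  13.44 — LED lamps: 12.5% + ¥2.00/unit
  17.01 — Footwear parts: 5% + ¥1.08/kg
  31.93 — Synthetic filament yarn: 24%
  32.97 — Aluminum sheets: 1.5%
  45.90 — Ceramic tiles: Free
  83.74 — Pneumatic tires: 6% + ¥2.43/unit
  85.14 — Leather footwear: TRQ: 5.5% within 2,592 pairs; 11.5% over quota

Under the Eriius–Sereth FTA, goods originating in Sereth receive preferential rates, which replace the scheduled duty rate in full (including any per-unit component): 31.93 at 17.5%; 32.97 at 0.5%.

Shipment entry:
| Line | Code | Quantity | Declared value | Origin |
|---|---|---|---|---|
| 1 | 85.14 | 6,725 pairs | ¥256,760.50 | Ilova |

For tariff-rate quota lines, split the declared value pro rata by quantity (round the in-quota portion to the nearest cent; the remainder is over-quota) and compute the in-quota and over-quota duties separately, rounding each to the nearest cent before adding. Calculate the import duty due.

¥23,589.70

Line 1 (85.14, Ilova, 6,725 pairs, ¥256,760.50):
Code 85.14 is under a tariff-rate quota (threshold 2,592 pairs). In-quota: 2,592 pairs at 5.5%; over-quota: 4,133 pairs at 11.5%.
Pro-rata value split: in-quota = ¥256,760.50 × 2,592/6,725 = ¥98,962.56; over-quota = ¥256,760.50 − ¥98,962.56 = ¥157,797.94.
In-quota duty = ¥98,962.56 × 5.5% = ¥5,442.94. Over-quota duty = ¥157,797.94 × 11.5% = ¥18,146.76.
Line duty = ¥5,442.94 + ¥18,146.76 = ¥23,589.70.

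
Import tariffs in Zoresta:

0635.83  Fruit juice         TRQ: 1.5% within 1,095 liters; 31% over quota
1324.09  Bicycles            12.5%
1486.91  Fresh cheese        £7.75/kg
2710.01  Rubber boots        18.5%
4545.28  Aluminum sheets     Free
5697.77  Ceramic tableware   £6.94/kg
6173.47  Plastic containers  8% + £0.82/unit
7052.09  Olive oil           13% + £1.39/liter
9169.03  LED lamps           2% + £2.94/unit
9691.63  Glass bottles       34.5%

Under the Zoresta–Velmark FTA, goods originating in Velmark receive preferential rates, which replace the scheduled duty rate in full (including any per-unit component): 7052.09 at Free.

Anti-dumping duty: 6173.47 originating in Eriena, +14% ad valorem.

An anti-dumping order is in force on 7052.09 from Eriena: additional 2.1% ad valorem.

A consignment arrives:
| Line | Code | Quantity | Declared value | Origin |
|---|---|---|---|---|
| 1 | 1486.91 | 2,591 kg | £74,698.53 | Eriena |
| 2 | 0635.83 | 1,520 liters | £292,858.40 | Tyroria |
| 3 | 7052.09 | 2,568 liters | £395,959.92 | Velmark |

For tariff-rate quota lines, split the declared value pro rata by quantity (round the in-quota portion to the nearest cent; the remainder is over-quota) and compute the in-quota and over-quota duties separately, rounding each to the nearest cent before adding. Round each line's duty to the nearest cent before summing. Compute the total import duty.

£48,629.12

Line 1 (1486.91, Eriena, 2,591 kg, £74,698.53):
Base rate for 1486.91 is £7.75/kg.
Duty = 2,591 × £7.75 = £20,080.25.
Line 2 (0635.83, Tyroria, 1,520 liters, £292,858.40):
Code 0635.83 is under a tariff-rate quota (threshold 1,095 liters). In-quota: 1,095 liters at 1.5%; over-quota: 425 liters at 31%.
Pro-rata value split: in-quota = £292,858.40 × 1,095/1,520 = £210,973.65; over-quota = £292,858.40 − £210,973.65 = £81,884.75.
In-quota duty = £210,973.65 × 1.5% = £3,164.60. Over-quota duty = £81,884.75 × 31% = £25,384.27.
Line duty = £3,164.60 + £25,384.27 = £28,548.87.
Line 3 (7052.09, Velmark, 2,568 liters, £395,959.92):
Base rate for 7052.09 is 13% + £1.39/liter.
Origin Velmark qualifies under the Zoresta–Velmark agreement and 7052.09 is covered: preferential rate Free applies instead.
The additional-duty order on 7052.09 targets Eriena, not Velmark; it does not apply.
Duty = £395,959.92 × 0% = £0.00.
Total = £20,080.25 + £28,548.87 + £0.00 = £48,629.12.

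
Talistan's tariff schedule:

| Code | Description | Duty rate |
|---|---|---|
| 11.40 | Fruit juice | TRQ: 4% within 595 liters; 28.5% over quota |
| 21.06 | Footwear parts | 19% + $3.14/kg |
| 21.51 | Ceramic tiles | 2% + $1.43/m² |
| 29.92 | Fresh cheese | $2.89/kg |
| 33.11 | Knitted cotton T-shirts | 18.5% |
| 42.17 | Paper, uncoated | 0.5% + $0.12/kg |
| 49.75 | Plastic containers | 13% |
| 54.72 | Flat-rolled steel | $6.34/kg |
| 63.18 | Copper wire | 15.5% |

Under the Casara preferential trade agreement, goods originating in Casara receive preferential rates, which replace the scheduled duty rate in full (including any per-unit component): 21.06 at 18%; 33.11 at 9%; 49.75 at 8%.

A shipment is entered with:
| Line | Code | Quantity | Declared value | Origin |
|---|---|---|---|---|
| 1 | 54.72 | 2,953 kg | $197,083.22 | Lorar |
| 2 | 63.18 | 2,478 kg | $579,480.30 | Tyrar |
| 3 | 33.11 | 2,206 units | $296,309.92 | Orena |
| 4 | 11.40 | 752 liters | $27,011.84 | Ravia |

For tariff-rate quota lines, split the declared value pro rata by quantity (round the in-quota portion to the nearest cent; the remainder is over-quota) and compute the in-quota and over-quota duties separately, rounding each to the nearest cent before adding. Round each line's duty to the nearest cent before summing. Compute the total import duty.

Line 1 (54.72, Lorar, 2,953 kg, $197,083.22):
Base rate for 54.72 is $6.34/kg.
Duty = 2,953 × $6.34 = $18,722.02.
Line 2 (63.18, Tyrar, 2,478 kg, $579,480.30):
Base rate for 63.18 is 15.5%.
Duty = $579,480.30 × 15.5% = $89,819.45.
Line 3 (33.11, Orena, 2,206 units, $296,309.92):
Base rate for 33.11 is 18.5%.
33.11 has an FTA preferential rate, but origin Orena is not Casara; base rate stands.
Duty = $296,309.92 × 18.5% = $54,817.34.
Line 4 (11.40, Ravia, 752 liters, $27,011.84):
Code 11.40 is under a tariff-rate quota (threshold 595 liters). In-quota: 595 liters at 4%; over-quota: 157 liters at 28.5%.
Pro-rata value split: in-quota = $27,011.84 × 595/752 = $21,372.40; over-quota = $27,011.84 − $21,372.40 = $5,639.44.
In-quota duty = $21,372.40 × 4% = $854.90. Over-quota duty = $5,639.44 × 28.5% = $1,607.24.
Line duty = $854.90 + $1,607.24 = $2,462.14.
Total = $18,722.02 + $89,819.45 + $54,817.34 + $2,462.14 = $165,820.95.

$165,820.95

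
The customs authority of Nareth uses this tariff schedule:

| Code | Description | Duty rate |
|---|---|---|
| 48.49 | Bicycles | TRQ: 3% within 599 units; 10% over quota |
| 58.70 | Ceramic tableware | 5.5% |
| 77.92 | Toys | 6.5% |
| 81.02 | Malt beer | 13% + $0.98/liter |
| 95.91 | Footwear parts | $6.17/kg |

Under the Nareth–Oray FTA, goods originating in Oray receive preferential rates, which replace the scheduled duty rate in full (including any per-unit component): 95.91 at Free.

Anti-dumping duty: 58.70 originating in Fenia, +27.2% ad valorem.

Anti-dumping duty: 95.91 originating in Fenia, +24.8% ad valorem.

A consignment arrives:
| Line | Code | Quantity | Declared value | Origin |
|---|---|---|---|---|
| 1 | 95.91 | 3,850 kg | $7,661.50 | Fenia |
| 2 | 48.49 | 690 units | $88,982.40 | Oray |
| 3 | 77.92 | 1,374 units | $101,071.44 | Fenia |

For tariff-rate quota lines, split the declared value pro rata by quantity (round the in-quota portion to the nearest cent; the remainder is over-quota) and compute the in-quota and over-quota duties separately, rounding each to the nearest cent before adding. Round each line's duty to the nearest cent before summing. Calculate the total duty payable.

$35,715.14

Line 1 (95.91, Fenia, 3,850 kg, $7,661.50):
Base rate for 95.91 is $6.17/kg.
95.91 has an FTA preferential rate, but origin Fenia is not Oray; base rate stands.
Additional duty on 95.91 from Fenia: +24.8% ad valorem. Applied ad valorem rate = 24.8%.
Duty = $7,661.50 × 24.8% + 3,850 × $6.17 = $25,654.55.
Line 2 (48.49, Oray, 690 units, $88,982.40):
Code 48.49 is under a tariff-rate quota (threshold 599 units). In-quota: 599 units at 3%; over-quota: 91 units at 10%.
Pro-rata value split: in-quota = $88,982.40 × 599/690 = $77,247.04; over-quota = $88,982.40 − $77,247.04 = $11,735.36.
In-quota duty = $77,247.04 × 3% = $2,317.41. Over-quota duty = $11,735.36 × 10% = $1,173.54.
Line duty = $2,317.41 + $1,173.54 = $3,490.95.
Line 3 (77.92, Fenia, 1,374 units, $101,071.44):
Base rate for 77.92 is 6.5%.
Duty = $101,071.44 × 6.5% = $6,569.64.
Total = $25,654.55 + $3,490.95 + $6,569.64 = $35,715.14.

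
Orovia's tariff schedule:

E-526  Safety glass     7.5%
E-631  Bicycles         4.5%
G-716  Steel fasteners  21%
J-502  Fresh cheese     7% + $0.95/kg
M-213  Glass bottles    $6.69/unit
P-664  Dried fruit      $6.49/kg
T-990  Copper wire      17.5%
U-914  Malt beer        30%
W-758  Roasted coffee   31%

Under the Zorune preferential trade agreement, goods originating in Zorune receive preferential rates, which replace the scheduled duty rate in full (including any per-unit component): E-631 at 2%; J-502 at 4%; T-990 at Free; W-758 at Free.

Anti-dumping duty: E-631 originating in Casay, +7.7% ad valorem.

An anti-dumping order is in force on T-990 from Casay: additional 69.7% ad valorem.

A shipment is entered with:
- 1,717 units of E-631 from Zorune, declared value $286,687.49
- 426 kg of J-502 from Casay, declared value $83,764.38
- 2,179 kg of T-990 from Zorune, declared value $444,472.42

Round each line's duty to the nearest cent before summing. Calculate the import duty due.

Line 1 (E-631, Zorune, 1,717 units, $286,687.49):
Base rate for E-631 is 4.5%.
Origin Zorune qualifies under the Orovia–Zorune agreement and E-631 is covered: preferential rate 2% applies instead.
The additional-duty order on E-631 targets Casay, not Zorune; it does not apply.
Duty = $286,687.49 × 2% = $5,733.75.
Line 2 (J-502, Casay, 426 kg, $83,764.38):
Base rate for J-502 is 7% + $0.95/kg.
J-502 has an FTA preferential rate, but origin Casay is not Zorune; base rate stands.
Duty = $83,764.38 × 7% + 426 × $0.95 = $6,268.21.
Line 3 (T-990, Zorune, 2,179 kg, $444,472.42):
Base rate for T-990 is 17.5%.
Origin Zorune qualifies under the Orovia–Zorune agreement and T-990 is covered: preferential rate Free applies instead.
The additional-duty order on T-990 targets Casay, not Zorune; it does not apply.
Duty = $444,472.42 × 0% = $0.00.
Total = $5,733.75 + $6,268.21 + $0.00 = $12,001.96.

$12,001.96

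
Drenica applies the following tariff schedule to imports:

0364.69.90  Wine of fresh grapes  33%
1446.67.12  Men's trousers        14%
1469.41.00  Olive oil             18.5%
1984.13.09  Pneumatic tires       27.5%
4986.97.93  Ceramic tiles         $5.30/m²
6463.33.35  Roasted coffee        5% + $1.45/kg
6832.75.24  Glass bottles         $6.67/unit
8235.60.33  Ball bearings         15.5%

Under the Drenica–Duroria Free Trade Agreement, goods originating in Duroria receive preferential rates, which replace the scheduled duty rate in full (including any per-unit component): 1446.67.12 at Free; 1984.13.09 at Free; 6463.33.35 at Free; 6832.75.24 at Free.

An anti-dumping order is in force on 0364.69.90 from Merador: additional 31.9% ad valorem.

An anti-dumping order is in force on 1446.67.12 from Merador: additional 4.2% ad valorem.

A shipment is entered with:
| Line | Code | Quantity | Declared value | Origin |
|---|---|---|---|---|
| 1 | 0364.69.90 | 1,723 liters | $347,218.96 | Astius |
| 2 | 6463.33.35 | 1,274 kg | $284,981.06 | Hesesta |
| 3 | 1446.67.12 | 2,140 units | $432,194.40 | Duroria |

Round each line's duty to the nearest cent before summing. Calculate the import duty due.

Line 1 (0364.69.90, Astius, 1,723 liters, $347,218.96):
Base rate for 0364.69.90 is 33%.
The additional-duty order on 0364.69.90 targets Merador, not Astius; it does not apply.
Duty = $347,218.96 × 33% = $114,582.26.
Line 2 (6463.33.35, Hesesta, 1,274 kg, $284,981.06):
Base rate for 6463.33.35 is 5% + $1.45/kg.
6463.33.35 has an FTA preferential rate, but origin Hesesta is not Duroria; base rate stands.
Duty = $284,981.06 × 5% + 1,274 × $1.45 = $16,096.35.
Line 3 (1446.67.12, Duroria, 2,140 units, $432,194.40):
Base rate for 1446.67.12 is 14%.
Origin Duroria qualifies under the Drenica–Duroria agreement and 1446.67.12 is covered: preferential rate Free applies instead.
The additional-duty order on 1446.67.12 targets Merador, not Duroria; it does not apply.
Duty = $432,194.40 × 0% = $0.00.
Total = $114,582.26 + $16,096.35 + $0.00 = $130,678.61.

$130,678.61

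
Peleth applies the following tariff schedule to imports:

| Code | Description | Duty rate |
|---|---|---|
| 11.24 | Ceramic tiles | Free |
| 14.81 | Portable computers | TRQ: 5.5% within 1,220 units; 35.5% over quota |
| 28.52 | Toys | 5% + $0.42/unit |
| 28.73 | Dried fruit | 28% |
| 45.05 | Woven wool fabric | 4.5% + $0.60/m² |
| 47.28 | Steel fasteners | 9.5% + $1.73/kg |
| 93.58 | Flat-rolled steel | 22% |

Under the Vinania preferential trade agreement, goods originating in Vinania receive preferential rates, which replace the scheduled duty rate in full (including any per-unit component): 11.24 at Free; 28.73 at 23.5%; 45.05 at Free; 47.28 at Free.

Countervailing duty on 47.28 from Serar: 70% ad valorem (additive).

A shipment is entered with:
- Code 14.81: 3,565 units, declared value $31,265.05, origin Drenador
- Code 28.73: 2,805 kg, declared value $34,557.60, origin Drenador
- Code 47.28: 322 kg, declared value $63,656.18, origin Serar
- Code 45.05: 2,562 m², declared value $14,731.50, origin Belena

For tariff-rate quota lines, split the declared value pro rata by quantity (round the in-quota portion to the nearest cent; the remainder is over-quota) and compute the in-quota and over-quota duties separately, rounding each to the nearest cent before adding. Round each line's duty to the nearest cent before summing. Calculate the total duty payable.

$70,929.25

Line 1 (14.81, Drenador, 3,565 units, $31,265.05):
Code 14.81 is under a tariff-rate quota (threshold 1,220 units). In-quota: 1,220 units at 5.5%; over-quota: 2,345 units at 35.5%.
Pro-rata value split: in-quota = $31,265.05 × 1,220/3,565 = $10,699.40; over-quota = $31,265.05 − $10,699.40 = $20,565.65.
In-quota duty = $10,699.40 × 5.5% = $588.47. Over-quota duty = $20,565.65 × 35.5% = $7,300.81.
Line duty = $588.47 + $7,300.81 = $7,889.28.
Line 2 (28.73, Drenador, 2,805 kg, $34,557.60):
Base rate for 28.73 is 28%.
28.73 has an FTA preferential rate, but origin Drenador is not Vinania; base rate stands.
Duty = $34,557.60 × 28% = $9,676.13.
Line 3 (47.28, Serar, 322 kg, $63,656.18):
Base rate for 47.28 is 9.5% + $1.73/kg.
47.28 has an FTA preferential rate, but origin Serar is not Vinania; base rate stands.
Additional duty on 47.28 from Serar: +70%. Applied ad valorem rate: 9.5% + 70% = 79.5%.
Duty = $63,656.18 × 79.5% + 322 × $1.73 = $51,163.72.
Line 4 (45.05, Belena, 2,562 m², $14,731.50):
Base rate for 45.05 is 4.5% + $0.60/m².
45.05 has an FTA preferential rate, but origin Belena is not Vinania; base rate stands.
Duty = $14,731.50 × 4.5% + 2,562 × $0.60 = $2,200.12.
Total = $7,889.28 + $9,676.13 + $51,163.72 + $2,200.12 = $70,929.25.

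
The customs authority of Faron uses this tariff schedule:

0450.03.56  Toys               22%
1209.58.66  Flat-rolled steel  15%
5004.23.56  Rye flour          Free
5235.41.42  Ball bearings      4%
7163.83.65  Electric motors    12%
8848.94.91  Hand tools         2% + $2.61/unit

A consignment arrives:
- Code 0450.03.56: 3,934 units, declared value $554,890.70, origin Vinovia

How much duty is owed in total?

Line 1 (0450.03.56, Vinovia, 3,934 units, $554,890.70):
Base rate for 0450.03.56 is 22%.
Duty = $554,890.70 × 22% = $122,075.95.

$122,075.95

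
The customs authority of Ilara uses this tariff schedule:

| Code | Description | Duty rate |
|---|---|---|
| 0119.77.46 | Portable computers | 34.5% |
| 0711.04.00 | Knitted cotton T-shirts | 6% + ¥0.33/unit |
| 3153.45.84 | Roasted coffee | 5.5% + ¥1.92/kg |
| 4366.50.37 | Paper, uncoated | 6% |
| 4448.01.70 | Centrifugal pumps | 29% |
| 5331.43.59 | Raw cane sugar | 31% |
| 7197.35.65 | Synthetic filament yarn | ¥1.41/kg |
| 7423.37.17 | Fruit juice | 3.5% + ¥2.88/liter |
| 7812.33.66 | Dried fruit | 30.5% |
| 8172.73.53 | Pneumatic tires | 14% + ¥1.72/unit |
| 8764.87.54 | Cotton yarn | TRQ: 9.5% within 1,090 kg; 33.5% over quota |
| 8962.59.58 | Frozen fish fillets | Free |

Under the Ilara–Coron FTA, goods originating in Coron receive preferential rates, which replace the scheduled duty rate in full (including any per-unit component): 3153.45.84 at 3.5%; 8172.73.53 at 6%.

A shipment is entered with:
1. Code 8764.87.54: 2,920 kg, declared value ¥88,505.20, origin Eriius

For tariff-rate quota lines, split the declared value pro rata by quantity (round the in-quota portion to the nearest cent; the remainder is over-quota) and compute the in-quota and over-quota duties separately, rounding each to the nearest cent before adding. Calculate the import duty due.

¥21,720.15

Line 1 (8764.87.54, Eriius, 2,920 kg, ¥88,505.20):
Code 8764.87.54 is under a tariff-rate quota (threshold 1,090 kg). In-quota: 1,090 kg at 9.5%; over-quota: 1,830 kg at 33.5%.
Pro-rata value split: in-quota = ¥88,505.20 × 1,090/2,920 = ¥33,037.90; over-quota = ¥88,505.20 − ¥33,037.90 = ¥55,467.30.
In-quota duty = ¥33,037.90 × 9.5% = ¥3,138.60. Over-quota duty = ¥55,467.30 × 33.5% = ¥18,581.55.
Line duty = ¥3,138.60 + ¥18,581.55 = ¥21,720.15.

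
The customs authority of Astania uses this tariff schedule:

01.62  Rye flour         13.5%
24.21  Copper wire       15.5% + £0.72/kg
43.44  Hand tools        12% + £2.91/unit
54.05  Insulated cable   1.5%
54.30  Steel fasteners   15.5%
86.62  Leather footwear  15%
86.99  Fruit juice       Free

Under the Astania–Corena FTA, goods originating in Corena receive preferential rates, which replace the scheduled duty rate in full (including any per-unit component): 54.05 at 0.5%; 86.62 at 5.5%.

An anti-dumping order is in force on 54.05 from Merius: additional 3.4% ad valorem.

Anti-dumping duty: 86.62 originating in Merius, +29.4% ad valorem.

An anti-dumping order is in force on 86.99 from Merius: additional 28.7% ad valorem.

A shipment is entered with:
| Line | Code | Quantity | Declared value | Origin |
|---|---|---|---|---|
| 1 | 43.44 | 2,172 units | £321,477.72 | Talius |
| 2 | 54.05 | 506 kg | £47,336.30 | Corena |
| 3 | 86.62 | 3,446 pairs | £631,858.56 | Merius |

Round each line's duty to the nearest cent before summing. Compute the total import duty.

Line 1 (43.44, Talius, 2,172 units, £321,477.72):
Base rate for 43.44 is 12% + £2.91/unit.
Duty = £321,477.72 × 12% + 2,172 × £2.91 = £44,897.85.
Line 2 (54.05, Corena, 506 kg, £47,336.30):
Base rate for 54.05 is 1.5%.
Origin Corena qualifies under the Astania–Corena agreement and 54.05 is covered: preferential rate 0.5% applies instead.
The additional-duty order on 54.05 targets Merius, not Corena; it does not apply.
Duty = £47,336.30 × 0.5% = £236.68.
Line 3 (86.62, Merius, 3,446 pairs, £631,858.56):
Base rate for 86.62 is 15%.
86.62 has an FTA preferential rate, but origin Merius is not Corena; base rate stands.
Additional duty on 86.62 from Merius: +29.4%. Applied ad valorem rate: 15% + 29.4% = 44.4%.
Duty = £631,858.56 × 44.4% = £280,545.20.
Total = £44,897.85 + £236.68 + £280,545.20 = £325,679.73.

£325,679.73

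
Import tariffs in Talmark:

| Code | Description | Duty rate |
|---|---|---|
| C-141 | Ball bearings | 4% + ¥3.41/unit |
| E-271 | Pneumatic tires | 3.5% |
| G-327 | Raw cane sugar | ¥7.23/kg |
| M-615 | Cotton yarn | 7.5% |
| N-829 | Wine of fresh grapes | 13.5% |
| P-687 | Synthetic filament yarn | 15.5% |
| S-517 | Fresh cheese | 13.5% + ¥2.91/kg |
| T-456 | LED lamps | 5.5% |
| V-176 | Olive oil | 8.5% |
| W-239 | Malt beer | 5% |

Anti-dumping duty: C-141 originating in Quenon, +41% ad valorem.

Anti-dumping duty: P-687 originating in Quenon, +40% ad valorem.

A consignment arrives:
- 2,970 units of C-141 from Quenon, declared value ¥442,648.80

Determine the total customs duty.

¥209,319.66

Line 1 (C-141, Quenon, 2,970 units, ¥442,648.80):
Base rate for C-141 is 4% + ¥3.41/unit.
Additional duty on C-141 from Quenon: +41%. Applied ad valorem rate: 4% + 41% = 45%.
Duty = ¥442,648.80 × 45% + 2,970 × ¥3.41 = ¥209,319.66.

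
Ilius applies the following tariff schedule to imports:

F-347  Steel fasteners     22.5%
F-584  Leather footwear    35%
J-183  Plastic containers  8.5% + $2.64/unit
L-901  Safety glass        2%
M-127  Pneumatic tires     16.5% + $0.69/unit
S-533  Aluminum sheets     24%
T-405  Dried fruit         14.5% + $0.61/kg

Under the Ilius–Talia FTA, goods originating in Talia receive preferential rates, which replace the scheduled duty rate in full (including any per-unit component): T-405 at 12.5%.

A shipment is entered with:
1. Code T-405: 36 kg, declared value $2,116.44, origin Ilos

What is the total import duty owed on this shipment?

Line 1 (T-405, Ilos, 36 kg, $2,116.44):
Base rate for T-405 is 14.5% + $0.61/kg.
T-405 has an FTA preferential rate, but origin Ilos is not Talia; base rate stands.
Duty = $2,116.44 × 14.5% + 36 × $0.61 = $328.84.

$328.84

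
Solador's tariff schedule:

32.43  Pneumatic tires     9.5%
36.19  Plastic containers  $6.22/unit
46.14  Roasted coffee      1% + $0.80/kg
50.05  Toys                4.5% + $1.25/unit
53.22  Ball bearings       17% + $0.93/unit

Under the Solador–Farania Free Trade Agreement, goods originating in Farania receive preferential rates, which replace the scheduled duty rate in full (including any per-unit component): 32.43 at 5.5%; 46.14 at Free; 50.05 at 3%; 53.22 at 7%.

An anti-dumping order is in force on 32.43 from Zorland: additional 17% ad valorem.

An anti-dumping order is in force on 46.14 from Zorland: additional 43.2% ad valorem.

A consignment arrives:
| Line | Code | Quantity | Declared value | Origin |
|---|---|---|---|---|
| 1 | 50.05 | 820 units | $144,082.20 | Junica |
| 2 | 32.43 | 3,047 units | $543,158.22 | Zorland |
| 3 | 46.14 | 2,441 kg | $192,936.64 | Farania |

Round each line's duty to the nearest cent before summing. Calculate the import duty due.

$151,445.63

Line 1 (50.05, Junica, 820 units, $144,082.20):
Base rate for 50.05 is 4.5% + $1.25/unit.
50.05 has an FTA preferential rate, but origin Junica is not Farania; base rate stands.
Duty = $144,082.20 × 4.5% + 820 × $1.25 = $7,508.70.
Line 2 (32.43, Zorland, 3,047 units, $543,158.22):
Base rate for 32.43 is 9.5%.
32.43 has an FTA preferential rate, but origin Zorland is not Farania; base rate stands.
Additional duty on 32.43 from Zorland: +17%. Applied ad valorem rate: 9.5% + 17% = 26.5%.
Duty = $543,158.22 × 26.5% = $143,936.93.
Line 3 (46.14, Farania, 2,441 kg, $192,936.64):
Base rate for 46.14 is 1% + $0.80/kg.
Origin Farania qualifies under the Solador–Farania agreement and 46.14 is covered: preferential rate Free applies instead.
The additional-duty order on 46.14 targets Zorland, not Farania; it does not apply.
Duty = $192,936.64 × 0% = $0.00.
Total = $7,508.70 + $143,936.93 + $0.00 = $151,445.63.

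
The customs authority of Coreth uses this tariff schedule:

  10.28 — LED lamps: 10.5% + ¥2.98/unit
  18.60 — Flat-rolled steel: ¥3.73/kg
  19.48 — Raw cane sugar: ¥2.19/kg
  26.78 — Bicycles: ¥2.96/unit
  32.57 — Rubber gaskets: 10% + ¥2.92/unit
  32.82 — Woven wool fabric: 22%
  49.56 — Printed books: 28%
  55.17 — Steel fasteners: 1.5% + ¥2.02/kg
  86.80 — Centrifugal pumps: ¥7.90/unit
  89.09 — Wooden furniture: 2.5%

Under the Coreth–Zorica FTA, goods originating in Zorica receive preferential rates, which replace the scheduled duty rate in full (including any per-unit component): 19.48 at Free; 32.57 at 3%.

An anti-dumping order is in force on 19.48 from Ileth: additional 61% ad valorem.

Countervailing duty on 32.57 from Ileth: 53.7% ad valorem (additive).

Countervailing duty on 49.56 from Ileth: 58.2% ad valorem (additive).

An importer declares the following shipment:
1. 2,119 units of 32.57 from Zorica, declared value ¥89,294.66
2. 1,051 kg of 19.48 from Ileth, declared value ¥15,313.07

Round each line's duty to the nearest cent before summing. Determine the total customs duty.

Line 1 (32.57, Zorica, 2,119 units, ¥89,294.66):
Base rate for 32.57 is 10% + ¥2.92/unit.
Origin Zorica qualifies under the Coreth–Zorica agreement and 32.57 is covered: preferential rate 3% applies instead.
The additional-duty order on 32.57 targets Ileth, not Zorica; it does not apply.
Duty = ¥89,294.66 × 3% = ¥2,678.84.
Line 2 (19.48, Ileth, 1,051 kg, ¥15,313.07):
Base rate for 19.48 is ¥2.19/kg.
19.48 has an FTA preferential rate, but origin Ileth is not Zorica; base rate stands.
Additional duty on 19.48 from Ileth: +61% ad valorem. Applied ad valorem rate = 61%.
Duty = ¥15,313.07 × 61% + 1,051 × ¥2.19 = ¥11,642.66.
Total = ¥2,678.84 + ¥11,642.66 = ¥14,321.50.

¥14,321.50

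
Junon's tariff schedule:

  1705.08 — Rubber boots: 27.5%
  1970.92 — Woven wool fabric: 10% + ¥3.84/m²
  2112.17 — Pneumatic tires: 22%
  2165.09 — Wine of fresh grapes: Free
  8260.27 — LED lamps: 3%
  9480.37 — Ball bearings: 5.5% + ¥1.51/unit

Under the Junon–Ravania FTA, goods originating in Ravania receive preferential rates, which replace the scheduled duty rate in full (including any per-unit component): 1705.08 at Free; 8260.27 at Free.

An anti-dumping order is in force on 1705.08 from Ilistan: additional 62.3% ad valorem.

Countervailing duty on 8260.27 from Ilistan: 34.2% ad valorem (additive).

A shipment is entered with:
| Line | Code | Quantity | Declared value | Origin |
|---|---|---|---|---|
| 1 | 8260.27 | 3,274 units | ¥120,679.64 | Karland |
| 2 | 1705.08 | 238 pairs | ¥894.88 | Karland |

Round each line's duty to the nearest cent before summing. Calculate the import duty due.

Line 1 (8260.27, Karland, 3,274 units, ¥120,679.64):
Base rate for 8260.27 is 3%.
8260.27 has an FTA preferential rate, but origin Karland is not Ravania; base rate stands.
The additional-duty order on 8260.27 targets Ilistan, not Karland; it does not apply.
Duty = ¥120,679.64 × 3% = ¥3,620.39.
Line 2 (1705.08, Karland, 238 pairs, ¥894.88):
Base rate for 1705.08 is 27.5%.
1705.08 has an FTA preferential rate, but origin Karland is not Ravania; base rate stands.
The additional-duty order on 1705.08 targets Ilistan, not Karland; it does not apply.
Duty = ¥894.88 × 27.5% = ¥246.09.
Total = ¥3,620.39 + ¥246.09 = ¥3,866.48.

¥3,866.48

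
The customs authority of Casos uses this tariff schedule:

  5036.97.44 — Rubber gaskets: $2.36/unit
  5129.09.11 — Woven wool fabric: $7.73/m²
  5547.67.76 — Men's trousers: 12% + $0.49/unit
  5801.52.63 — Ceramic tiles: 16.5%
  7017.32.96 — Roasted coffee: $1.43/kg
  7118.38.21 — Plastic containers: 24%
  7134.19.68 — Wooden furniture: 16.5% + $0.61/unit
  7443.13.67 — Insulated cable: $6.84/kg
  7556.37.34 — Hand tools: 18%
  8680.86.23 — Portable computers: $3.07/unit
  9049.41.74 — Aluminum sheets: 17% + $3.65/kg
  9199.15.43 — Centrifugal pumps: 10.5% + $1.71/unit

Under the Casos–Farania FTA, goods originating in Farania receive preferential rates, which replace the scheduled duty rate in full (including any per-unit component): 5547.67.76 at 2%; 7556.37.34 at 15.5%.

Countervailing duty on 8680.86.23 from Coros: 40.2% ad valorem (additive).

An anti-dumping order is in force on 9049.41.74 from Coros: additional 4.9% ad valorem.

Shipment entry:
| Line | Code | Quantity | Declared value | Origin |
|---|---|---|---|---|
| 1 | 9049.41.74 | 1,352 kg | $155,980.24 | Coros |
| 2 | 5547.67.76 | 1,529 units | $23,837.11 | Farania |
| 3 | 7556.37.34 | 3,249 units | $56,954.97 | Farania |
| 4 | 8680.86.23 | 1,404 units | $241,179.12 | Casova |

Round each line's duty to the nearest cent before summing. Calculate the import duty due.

Line 1 (9049.41.74, Coros, 1,352 kg, $155,980.24):
Base rate for 9049.41.74 is 17% + $3.65/kg.
Additional duty on 9049.41.74 from Coros: +4.9%. Applied ad valorem rate: 17% + 4.9% = 21.9%.
Duty = $155,980.24 × 21.9% + 1,352 × $3.65 = $39,094.47.
Line 2 (5547.67.76, Farania, 1,529 units, $23,837.11):
Base rate for 5547.67.76 is 12% + $0.49/unit.
Origin Farania qualifies under the Casos–Farania agreement and 5547.67.76 is covered: preferential rate 2% applies instead.
Duty = $23,837.11 × 2% = $476.74.
Line 3 (7556.37.34, Farania, 3,249 units, $56,954.97):
Base rate for 7556.37.34 is 18%.
Origin Farania qualifies under the Casos–Farania agreement and 7556.37.34 is covered: preferential rate 15.5% applies instead.
Duty = $56,954.97 × 15.5% = $8,828.02.
Line 4 (8680.86.23, Casova, 1,404 units, $241,179.12):
Base rate for 8680.86.23 is $3.07/unit.
The additional-duty order on 8680.86.23 targets Coros, not Casova; it does not apply.
Duty = 1,404 × $3.07 = $4,310.28.
Total = $39,094.47 + $476.74 + $8,828.02 + $4,310.28 = $52,709.51.

$52,709.51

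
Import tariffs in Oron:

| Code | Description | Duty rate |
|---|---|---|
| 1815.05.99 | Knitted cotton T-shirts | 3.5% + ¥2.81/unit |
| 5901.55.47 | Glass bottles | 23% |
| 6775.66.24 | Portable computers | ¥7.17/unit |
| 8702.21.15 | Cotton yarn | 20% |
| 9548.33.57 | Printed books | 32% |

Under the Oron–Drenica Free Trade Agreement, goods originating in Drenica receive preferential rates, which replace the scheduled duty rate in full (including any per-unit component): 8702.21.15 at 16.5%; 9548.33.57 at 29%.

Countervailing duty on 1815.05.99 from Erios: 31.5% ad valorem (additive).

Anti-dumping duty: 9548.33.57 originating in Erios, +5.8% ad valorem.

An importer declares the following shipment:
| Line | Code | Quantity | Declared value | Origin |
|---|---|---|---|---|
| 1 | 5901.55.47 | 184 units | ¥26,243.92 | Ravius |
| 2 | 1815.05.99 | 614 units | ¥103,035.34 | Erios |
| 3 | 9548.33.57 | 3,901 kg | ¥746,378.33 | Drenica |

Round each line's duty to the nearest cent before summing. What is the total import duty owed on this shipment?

Line 1 (5901.55.47, Ravius, 184 units, ¥26,243.92):
Base rate for 5901.55.47 is 23%.
Duty = ¥26,243.92 × 23% = ¥6,036.10.
Line 2 (1815.05.99, Erios, 614 units, ¥103,035.34):
Base rate for 1815.05.99 is 3.5% + ¥2.81/unit.
Additional duty on 1815.05.99 from Erios: +31.5%. Applied ad valorem rate: 3.5% + 31.5% = 35%.
Duty = ¥103,035.34 × 35% + 614 × ¥2.81 = ¥37,787.71.
Line 3 (9548.33.57, Drenica, 3,901 kg, ¥746,378.33):
Base rate for 9548.33.57 is 32%.
Origin Drenica qualifies under the Oron–Drenica agreement and 9548.33.57 is covered: preferential rate 29% applies instead.
The additional-duty order on 9548.33.57 targets Erios, not Drenica; it does not apply.
Duty = ¥746,378.33 × 29% = ¥216,449.72.
Total = ¥6,036.10 + ¥37,787.71 + ¥216,449.72 = ¥260,273.53.

¥260,273.53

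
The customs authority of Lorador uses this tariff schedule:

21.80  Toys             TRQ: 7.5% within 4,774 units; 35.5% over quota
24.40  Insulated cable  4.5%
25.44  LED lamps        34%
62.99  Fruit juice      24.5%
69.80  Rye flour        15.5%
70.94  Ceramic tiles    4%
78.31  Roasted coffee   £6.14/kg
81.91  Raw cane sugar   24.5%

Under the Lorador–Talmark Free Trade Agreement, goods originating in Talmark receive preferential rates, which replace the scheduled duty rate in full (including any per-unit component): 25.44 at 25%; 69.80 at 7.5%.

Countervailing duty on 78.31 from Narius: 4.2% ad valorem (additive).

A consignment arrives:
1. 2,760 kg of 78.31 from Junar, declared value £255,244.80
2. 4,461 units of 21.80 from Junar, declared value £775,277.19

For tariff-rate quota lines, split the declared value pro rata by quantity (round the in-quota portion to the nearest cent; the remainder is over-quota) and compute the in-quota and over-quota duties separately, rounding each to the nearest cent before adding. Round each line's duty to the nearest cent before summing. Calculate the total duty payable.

Line 1 (78.31, Junar, 2,760 kg, £255,244.80):
Base rate for 78.31 is £6.14/kg.
The additional-duty order on 78.31 targets Narius, not Junar; it does not apply.
Duty = 2,760 × £6.14 = £16,946.40.
Line 2 (21.80, Junar, 4,461 units, £775,277.19):
Code 21.80 is under a tariff-rate quota (threshold 4,774 units). Quantity 4,461 units is within the quota, so the in-quota rate 7.5% applies to the full value.
Duty = £775,277.19 × 7.5% = £58,145.79.
Total = £16,946.40 + £58,145.79 = £75,092.19.

£75,092.19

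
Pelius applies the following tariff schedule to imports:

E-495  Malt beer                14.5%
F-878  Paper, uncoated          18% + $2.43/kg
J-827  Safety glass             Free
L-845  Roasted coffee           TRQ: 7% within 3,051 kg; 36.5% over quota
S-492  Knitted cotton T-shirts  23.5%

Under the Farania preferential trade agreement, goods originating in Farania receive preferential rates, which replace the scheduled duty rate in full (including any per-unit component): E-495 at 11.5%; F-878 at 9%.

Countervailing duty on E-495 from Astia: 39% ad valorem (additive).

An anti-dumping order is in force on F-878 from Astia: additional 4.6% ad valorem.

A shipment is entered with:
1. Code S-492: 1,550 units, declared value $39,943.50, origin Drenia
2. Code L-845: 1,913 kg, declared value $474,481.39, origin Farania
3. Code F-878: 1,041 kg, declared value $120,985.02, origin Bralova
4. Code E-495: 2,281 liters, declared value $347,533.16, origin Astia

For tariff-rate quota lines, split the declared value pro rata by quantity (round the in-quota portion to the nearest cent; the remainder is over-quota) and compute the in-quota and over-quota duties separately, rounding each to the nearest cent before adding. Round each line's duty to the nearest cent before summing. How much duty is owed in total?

Line 1 (S-492, Drenia, 1,550 units, $39,943.50):
Base rate for S-492 is 23.5%.
Duty = $39,943.50 × 23.5% = $9,386.72.
Line 2 (L-845, Farania, 1,913 kg, $474,481.39):
Code L-845 is under a tariff-rate quota (threshold 3,051 kg). Quantity 1,913 kg is within the quota, so the in-quota rate 7% applies to the full value.
Duty = $474,481.39 × 7% = $33,213.70.
Line 3 (F-878, Bralova, 1,041 kg, $120,985.02):
Base rate for F-878 is 18% + $2.43/kg.
F-878 has an FTA preferential rate, but origin Bralova is not Farania; base rate stands.
The additional-duty order on F-878 targets Astia, not Bralova; it does not apply.
Duty = $120,985.02 × 18% + 1,041 × $2.43 = $24,306.93.
Line 4 (E-495, Astia, 2,281 liters, $347,533.16):
Base rate for E-495 is 14.5%.
E-495 has an FTA preferential rate, but origin Astia is not Farania; base rate stands.
Additional duty on E-495 from Astia: +39%. Applied ad valorem rate: 14.5% + 39% = 53.5%.
Duty = $347,533.16 × 53.5% = $185,930.24.
Total = $9,386.72 + $33,213.70 + $24,306.93 + $185,930.24 = $252,837.59.

$252,837.59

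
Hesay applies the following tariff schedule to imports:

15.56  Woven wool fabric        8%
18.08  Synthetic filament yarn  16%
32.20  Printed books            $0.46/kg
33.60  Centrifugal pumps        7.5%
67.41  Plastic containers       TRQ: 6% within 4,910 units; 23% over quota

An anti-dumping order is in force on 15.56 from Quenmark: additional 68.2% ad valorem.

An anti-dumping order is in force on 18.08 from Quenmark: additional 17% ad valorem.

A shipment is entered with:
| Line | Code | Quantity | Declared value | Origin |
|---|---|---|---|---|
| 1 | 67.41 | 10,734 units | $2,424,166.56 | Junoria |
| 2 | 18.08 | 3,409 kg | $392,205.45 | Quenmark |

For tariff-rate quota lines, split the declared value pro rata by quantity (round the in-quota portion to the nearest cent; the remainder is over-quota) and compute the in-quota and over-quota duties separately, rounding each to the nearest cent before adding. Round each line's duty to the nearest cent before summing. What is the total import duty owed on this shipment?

Line 1 (67.41, Junoria, 10,734 units, $2,424,166.56):
Code 67.41 is under a tariff-rate quota (threshold 4,910 units). In-quota: 4,910 units at 6%; over-quota: 5,824 units at 23%.
Pro-rata value split: in-quota = $2,424,166.56 × 4,910/10,734 = $1,108,874.40; over-quota = $2,424,166.56 − $1,108,874.40 = $1,315,292.16.
In-quota duty = $1,108,874.40 × 6% = $66,532.46. Over-quota duty = $1,315,292.16 × 23% = $302,517.20.
Line duty = $66,532.46 + $302,517.20 = $369,049.66.
Line 2 (18.08, Quenmark, 3,409 kg, $392,205.45):
Base rate for 18.08 is 16%.
Additional duty on 18.08 from Quenmark: +17%. Applied ad valorem rate: 16% + 17% = 33%.
Duty = $392,205.45 × 33% = $129,427.80.
Total = $369,049.66 + $129,427.80 = $498,477.46.

$498,477.46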